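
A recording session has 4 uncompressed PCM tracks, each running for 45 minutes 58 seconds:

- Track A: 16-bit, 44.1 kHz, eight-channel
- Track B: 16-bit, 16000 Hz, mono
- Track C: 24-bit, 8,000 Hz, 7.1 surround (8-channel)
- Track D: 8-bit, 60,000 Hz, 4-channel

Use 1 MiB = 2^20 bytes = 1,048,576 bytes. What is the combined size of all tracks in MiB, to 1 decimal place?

45 minutes 58 seconds = 2,758 s.
Track A: 44,100 × 2,758 × 2 × 8 = 1,946,044,800 bytes.
Track B: 16,000 × 2,758 × 2 × 1 = 88,256,000 bytes.
Track C: 8,000 × 2,758 × 3 × 8 = 529,536,000 bytes.
Track D: 60,000 × 2,758 × 1 × 4 = 661,920,000 bytes.
Total = 3,225,756,800 bytes = 3076.3 MiB.

3076.3 MiB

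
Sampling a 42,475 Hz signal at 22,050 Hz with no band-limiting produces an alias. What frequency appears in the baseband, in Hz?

1,625 Hz

Nyquist = 22,050/2 = 11,025 Hz; 42,475 Hz exceeds it.
Alias = |42,475 − 2×22,050| = |42,475 − 44,100| = 1,625 Hz.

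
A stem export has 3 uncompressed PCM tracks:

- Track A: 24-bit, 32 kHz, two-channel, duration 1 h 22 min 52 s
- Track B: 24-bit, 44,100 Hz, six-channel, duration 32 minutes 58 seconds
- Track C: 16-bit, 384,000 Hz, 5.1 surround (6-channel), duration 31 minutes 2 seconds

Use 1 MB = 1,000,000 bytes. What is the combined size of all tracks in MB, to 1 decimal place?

Track A: 1 h 22 min 52 s = 4,972 s; 32,000 × 4,972 × 3 × 2 = 954,624,000 bytes.
Track B: 32 minutes 58 seconds = 1,978 s; 44,100 × 1,978 × 3 × 6 = 1,570,136,400 bytes.
Track C: 31 minutes 2 seconds = 1,862 s; 384,000 × 1,862 × 2 × 6 = 8,580,096,000 bytes.
Total = 11,104,856,400 bytes = 11104.9 MB.

11104.9 MB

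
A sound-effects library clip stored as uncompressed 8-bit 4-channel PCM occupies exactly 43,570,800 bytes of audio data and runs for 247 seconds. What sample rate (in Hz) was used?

Bytes = sample_rate × seconds × bytes_per_sample × channels.
sample_rate = 43,570,800 / (247 × 1 × 4) = 43,570,800 / 988 = 44,100 Hz.

44,100 Hz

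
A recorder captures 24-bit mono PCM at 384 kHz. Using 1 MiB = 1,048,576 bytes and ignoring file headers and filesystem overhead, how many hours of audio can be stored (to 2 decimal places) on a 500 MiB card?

Uncompressed byte rate = 384,000 × 3 × 1 = 1,152,000 bytes/s.
Capacity = 500 × 1,048,576 = 524,288,000 bytes.
524,288,000 / 1,152,000 ≈ 455.11 s → 0.13 hours.

0.13 hours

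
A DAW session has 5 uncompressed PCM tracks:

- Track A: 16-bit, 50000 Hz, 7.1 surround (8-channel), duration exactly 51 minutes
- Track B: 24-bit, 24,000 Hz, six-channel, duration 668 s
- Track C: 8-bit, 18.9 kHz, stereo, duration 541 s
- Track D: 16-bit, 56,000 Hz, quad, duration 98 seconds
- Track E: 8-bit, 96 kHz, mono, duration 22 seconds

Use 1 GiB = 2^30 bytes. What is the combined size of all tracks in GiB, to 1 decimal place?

Track A: exactly 51 minutes = 3,060 s; 50,000 × 3,060 × 2 × 8 = 2,448,000,000 bytes.
Track B: 24,000 × 668 × 3 × 6 = 288,576,000 bytes.
Track C: 18,900 × 541 × 1 × 2 = 20,449,800 bytes.
Track D: 56,000 × 98 × 2 × 4 = 43,904,000 bytes.
Track E: 96,000 × 22 × 1 × 1 = 2,112,000 bytes.
Total = 2,803,041,800 bytes = 2.6 GiB.

2.6 GiB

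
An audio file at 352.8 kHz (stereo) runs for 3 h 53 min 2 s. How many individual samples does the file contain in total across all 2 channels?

3 h 53 min 2 s = 13,982 s.
352,800 × 13,982 s × 2 ch = 9,865,699,200 samples.

9,865,699,200 samples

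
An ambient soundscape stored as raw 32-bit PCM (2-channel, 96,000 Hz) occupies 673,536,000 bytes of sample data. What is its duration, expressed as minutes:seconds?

14:37

Byte rate = 96,000 × 4 × 2 = 768,000 bytes/s.
Duration = 673,536,000 / 768,000 = 877 s.
877 s = 14:37.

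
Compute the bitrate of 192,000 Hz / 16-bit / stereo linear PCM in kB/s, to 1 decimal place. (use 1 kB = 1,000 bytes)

Bit rate = 192,000 × 16 × 2 = 6,144,000 bits/s.
6,144,000 / 8 = 768,000 B/s = 768.0 kB/s.

768.0 kB/s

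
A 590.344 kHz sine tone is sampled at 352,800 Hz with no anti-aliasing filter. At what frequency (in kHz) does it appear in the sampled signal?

115.256 kHz

Nyquist = 352,800/2 = 176,400 Hz; 590,344 Hz exceeds it.
Alias = |590,344 − 2×352,800| = |590,344 − 705,600| = 115,256 Hz = 115.256 kHz.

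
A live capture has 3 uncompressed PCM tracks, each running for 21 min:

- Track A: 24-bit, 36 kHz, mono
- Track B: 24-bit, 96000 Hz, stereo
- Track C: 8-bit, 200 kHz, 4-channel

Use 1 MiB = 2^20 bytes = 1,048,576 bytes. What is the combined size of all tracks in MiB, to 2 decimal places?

1783.22 MiB

21 min = 1,260 s.
Track A: 36,000 × 1,260 × 3 × 1 = 136,080,000 bytes.
Track B: 96,000 × 1,260 × 3 × 2 = 725,760,000 bytes.
Track C: 200,000 × 1,260 × 1 × 4 = 1,008,000,000 bytes.
Total = 1,869,840,000 bytes = 1783.22 MiB.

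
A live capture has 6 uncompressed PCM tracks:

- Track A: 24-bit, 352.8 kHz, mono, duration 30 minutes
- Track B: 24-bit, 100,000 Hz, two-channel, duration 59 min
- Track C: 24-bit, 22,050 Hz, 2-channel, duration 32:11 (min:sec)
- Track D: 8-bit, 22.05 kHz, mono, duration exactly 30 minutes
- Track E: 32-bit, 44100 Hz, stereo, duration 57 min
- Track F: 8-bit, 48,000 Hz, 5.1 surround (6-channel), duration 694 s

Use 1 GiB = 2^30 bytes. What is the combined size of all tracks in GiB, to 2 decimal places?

Track A: 30 minutes = 1,800 s; 352,800 × 1,800 × 3 × 1 = 1,905,120,000 bytes.
Track B: 59 min = 3,540 s; 100,000 × 3,540 × 3 × 2 = 2,124,000,000 bytes.
Track C: 32:11 (min:sec) = 1,931 s; 22,050 × 1,931 × 3 × 2 = 255,471,300 bytes.
Track D: exactly 30 minutes = 1,800 s; 22,050 × 1,800 × 1 × 1 = 39,690,000 bytes.
Track E: 57 min = 3,420 s; 44,100 × 3,420 × 4 × 2 = 1,206,576,000 bytes.
Track F: 48,000 × 694 × 1 × 6 = 199,872,000 bytes.
Total = 5,730,729,300 bytes = 5.34 GiB.

5.34 GiB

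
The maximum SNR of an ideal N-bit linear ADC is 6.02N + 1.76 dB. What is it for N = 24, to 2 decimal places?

146.24 dB

6.02 × 24 + 1.76 = 146.24 dB.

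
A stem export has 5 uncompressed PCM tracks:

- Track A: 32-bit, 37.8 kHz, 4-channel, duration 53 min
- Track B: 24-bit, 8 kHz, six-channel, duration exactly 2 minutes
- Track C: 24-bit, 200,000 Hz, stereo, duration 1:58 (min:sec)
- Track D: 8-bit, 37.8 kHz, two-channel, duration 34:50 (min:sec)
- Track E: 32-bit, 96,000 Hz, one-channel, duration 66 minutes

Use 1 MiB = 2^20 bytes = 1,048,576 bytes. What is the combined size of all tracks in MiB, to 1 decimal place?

Track A: 53 min = 3,180 s; 37,800 × 3,180 × 4 × 4 = 1,923,264,000 bytes.
Track B: exactly 2 minutes = 120 s; 8,000 × 120 × 3 × 6 = 17,280,000 bytes.
Track C: 1:58 (min:sec) = 118 s; 200,000 × 118 × 3 × 2 = 141,600,000 bytes.
Track D: 34:50 (min:sec) = 2,090 s; 37,800 × 2,090 × 1 × 2 = 158,004,000 bytes.
Track E: 66 minutes = 3,960 s; 96,000 × 3,960 × 4 × 1 = 1,520,640,000 bytes.
Total = 3,760,788,000 bytes = 3586.6 MiB.

3586.6 MiB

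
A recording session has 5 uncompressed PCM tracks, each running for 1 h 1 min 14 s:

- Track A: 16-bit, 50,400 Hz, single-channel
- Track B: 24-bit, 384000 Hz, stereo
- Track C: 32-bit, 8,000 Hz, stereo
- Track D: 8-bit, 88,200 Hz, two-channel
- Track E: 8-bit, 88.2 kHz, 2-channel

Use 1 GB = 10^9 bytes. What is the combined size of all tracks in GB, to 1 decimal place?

10.4 GB

1 h 1 min 14 s = 3,674 s.
Track A: 50,400 × 3,674 × 2 × 1 = 370,339,200 bytes.
Track B: 384,000 × 3,674 × 3 × 2 = 8,464,896,000 bytes.
Track C: 8,000 × 3,674 × 4 × 2 = 235,136,000 bytes.
Track D: 88,200 × 3,674 × 1 × 2 = 648,093,600 bytes.
Track E: 88,200 × 3,674 × 1 × 2 = 648,093,600 bytes.
Total = 10,366,558,400 bytes = 10.4 GB.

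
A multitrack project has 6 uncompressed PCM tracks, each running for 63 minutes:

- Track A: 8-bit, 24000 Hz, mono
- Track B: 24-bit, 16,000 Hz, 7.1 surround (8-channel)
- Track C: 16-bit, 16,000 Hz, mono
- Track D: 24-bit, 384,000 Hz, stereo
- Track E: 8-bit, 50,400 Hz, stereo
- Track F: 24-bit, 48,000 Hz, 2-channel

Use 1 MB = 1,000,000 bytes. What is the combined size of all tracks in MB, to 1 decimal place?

63 minutes = 3,780 s.
Track A: 24,000 × 3,780 × 1 × 1 = 90,720,000 bytes.
Track B: 16,000 × 3,780 × 3 × 8 = 1,451,520,000 bytes.
Track C: 16,000 × 3,780 × 2 × 1 = 120,960,000 bytes.
Track D: 384,000 × 3,780 × 3 × 2 = 8,709,120,000 bytes.
Track E: 50,400 × 3,780 × 1 × 2 = 381,024,000 bytes.
Track F: 48,000 × 3,780 × 3 × 2 = 1,088,640,000 bytes.
Total = 11,841,984,000 bytes = 11842.0 MB.

11842.0 MB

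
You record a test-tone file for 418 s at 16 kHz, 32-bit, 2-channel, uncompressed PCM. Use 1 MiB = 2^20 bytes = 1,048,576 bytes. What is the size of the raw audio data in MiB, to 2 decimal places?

Bytes = 16,000 samples/s × 418 s × 4 bytes/sample × 2 ch = 53,504,000 bytes.
53,504,000 / 1,048,576 = 51.03 MiB.

51.03 MiB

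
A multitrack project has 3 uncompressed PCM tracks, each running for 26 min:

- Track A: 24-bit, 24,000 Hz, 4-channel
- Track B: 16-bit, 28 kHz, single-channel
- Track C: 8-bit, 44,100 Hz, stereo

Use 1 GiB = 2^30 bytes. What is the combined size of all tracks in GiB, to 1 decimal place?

0.6 GiB

26 min = 1,560 s.
Track A: 24,000 × 1,560 × 3 × 4 = 449,280,000 bytes.
Track B: 28,000 × 1,560 × 2 × 1 = 87,360,000 bytes.
Track C: 44,100 × 1,560 × 1 × 2 = 137,592,000 bytes.
Total = 674,232,000 bytes = 0.6 GiB.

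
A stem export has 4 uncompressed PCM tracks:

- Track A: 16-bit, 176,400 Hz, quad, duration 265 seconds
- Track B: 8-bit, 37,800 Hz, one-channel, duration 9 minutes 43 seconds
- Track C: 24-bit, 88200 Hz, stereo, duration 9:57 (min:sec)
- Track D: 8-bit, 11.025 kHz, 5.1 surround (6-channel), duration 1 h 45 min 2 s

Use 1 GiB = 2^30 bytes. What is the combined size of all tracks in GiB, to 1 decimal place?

Track A: 176,400 × 265 × 2 × 4 = 373,968,000 bytes.
Track B: 9 minutes 43 seconds = 583 s; 37,800 × 583 × 1 × 1 = 22,037,400 bytes.
Track C: 9:57 (min:sec) = 597 s; 88,200 × 597 × 3 × 2 = 315,932,400 bytes.
Track D: 1 h 45 min 2 s = 6,302 s; 11,025 × 6,302 × 1 × 6 = 416,877,300 bytes.
Total = 1,128,815,100 bytes = 1.1 GiB.

1.1 GiB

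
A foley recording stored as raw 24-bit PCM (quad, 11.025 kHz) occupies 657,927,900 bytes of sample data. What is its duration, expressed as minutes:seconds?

Byte rate = 11,025 × 3 × 4 = 132,300 bytes/s.
Duration = 657,927,900 / 132,300 = 4,973 s.
4,973 s = 82:53.

82:53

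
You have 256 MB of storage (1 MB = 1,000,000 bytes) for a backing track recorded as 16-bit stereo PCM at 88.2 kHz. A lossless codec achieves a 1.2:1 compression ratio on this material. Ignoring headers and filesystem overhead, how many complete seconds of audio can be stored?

870 seconds

Uncompressed byte rate = 88,200 × 2 × 2 = 352,800 bytes/s.
After 1.2:1 compression, effective rate ≈ 294000 bytes/s.
Capacity = 256 × 1,000,000 = 256,000,000 bytes.
256,000,000 / effective rate ≈ 870.75 s → 870 seconds.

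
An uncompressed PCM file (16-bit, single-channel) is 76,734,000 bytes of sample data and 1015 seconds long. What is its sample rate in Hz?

37,800 Hz

Bytes = sample_rate × seconds × bytes_per_sample × channels.
sample_rate = 76,734,000 / (1,015 × 2 × 1) = 76,734,000 / 2,030 = 37,800 Hz.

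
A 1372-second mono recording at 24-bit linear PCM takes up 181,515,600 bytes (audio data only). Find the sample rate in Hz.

44,100 Hz

Bytes = sample_rate × seconds × bytes_per_sample × channels.
sample_rate = 181,515,600 / (1,372 × 3 × 1) = 181,515,600 / 4,116 = 44,100 Hz.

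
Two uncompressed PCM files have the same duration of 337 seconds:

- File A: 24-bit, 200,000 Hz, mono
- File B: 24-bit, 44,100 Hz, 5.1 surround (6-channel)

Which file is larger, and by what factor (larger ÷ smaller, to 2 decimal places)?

File A: 200,000 × 3 × 1 = 600,000 bytes/s.
File B: 44,100 × 3 × 6 = 793,800 bytes/s.
File B is larger; ratio = 267,510,600 / 202,200,000 = 1.32.

File B, by a factor of 1.32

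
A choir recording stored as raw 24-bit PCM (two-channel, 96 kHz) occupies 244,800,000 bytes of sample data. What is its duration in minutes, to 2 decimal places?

7.08 minutes

Byte rate = 96,000 × 3 × 2 = 576,000 bytes/s.
Duration = 244,800,000 / 576,000 = 425 s.
425 s / 60 = 7.08 minutes.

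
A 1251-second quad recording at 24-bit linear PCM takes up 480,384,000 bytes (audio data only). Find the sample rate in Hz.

32,000 Hz

Bytes = sample_rate × seconds × bytes_per_sample × channels.
sample_rate = 480,384,000 / (1,251 × 3 × 4) = 480,384,000 / 15,012 = 32,000 Hz.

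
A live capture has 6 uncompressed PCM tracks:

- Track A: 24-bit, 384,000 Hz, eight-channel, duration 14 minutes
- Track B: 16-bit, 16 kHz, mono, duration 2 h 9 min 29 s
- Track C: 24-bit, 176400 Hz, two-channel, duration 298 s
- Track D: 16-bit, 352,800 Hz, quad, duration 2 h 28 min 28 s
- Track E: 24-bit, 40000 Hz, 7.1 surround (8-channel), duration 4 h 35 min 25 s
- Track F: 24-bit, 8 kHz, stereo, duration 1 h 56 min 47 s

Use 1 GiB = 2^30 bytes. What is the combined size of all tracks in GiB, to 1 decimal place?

46.2 GiB

Track A: 14 minutes = 840 s; 384,000 × 840 × 3 × 8 = 7,741,440,000 bytes.
Track B: 2 h 9 min 29 s = 7,769 s; 16,000 × 7,769 × 2 × 1 = 248,608,000 bytes.
Track C: 176,400 × 298 × 3 × 2 = 315,403,200 bytes.
Track D: 2 h 28 min 28 s = 8,908 s; 352,800 × 8,908 × 2 × 4 = 25,141,939,200 bytes.
Track E: 4 h 35 min 25 s = 16,525 s; 40,000 × 16,525 × 3 × 8 = 15,864,000,000 bytes.
Track F: 1 h 56 min 47 s = 7,007 s; 8,000 × 7,007 × 3 × 2 = 336,336,000 bytes.
Total = 49,647,726,400 bytes = 46.2 GiB.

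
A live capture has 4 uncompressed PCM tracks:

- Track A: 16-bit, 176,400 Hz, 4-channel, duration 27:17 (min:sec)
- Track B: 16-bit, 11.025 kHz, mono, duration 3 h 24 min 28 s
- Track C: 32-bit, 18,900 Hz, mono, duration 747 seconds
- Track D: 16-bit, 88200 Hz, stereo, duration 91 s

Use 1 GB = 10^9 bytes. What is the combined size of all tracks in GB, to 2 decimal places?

Track A: 27:17 (min:sec) = 1,637 s; 176,400 × 1,637 × 2 × 4 = 2,310,134,400 bytes.
Track B: 3 h 24 min 28 s = 12,268 s; 11,025 × 12,268 × 2 × 1 = 270,509,400 bytes.
Track C: 18,900 × 747 × 4 × 1 = 56,473,200 bytes.
Track D: 88,200 × 91 × 2 × 2 = 32,104,800 bytes.
Total = 2,669,221,800 bytes = 2.67 GB.

2.67 GB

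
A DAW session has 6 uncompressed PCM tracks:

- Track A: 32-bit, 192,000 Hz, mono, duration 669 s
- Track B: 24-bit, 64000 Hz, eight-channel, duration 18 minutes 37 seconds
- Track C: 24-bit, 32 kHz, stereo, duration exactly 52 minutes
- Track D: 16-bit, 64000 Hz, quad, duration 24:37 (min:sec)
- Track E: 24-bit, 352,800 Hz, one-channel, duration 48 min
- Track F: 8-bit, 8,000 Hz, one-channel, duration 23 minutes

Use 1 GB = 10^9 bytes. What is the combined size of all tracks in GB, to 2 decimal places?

Track A: 192,000 × 669 × 4 × 1 = 513,792,000 bytes.
Track B: 18 minutes 37 seconds = 1,117 s; 64,000 × 1,117 × 3 × 8 = 1,715,712,000 bytes.
Track C: exactly 52 minutes = 3,120 s; 32,000 × 3,120 × 3 × 2 = 599,040,000 bytes.
Track D: 24:37 (min:sec) = 1,477 s; 64,000 × 1,477 × 2 × 4 = 756,224,000 bytes.
Track E: 48 min = 2,880 s; 352,800 × 2,880 × 3 × 1 = 3,048,192,000 bytes.
Track F: 23 minutes = 1,380 s; 8,000 × 1,380 × 1 × 1 = 11,040,000 bytes.
Total = 6,644,000,000 bytes = 6.64 GB.

6.64 GB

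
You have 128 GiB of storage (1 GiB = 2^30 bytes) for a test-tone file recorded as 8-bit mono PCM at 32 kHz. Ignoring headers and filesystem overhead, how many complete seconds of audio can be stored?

4,294,967 seconds

Uncompressed byte rate = 32,000 × 1 × 1 = 32,000 bytes/s.
Capacity = 128 × 1,073,741,824 = 137,438,953,472 bytes.
137,438,953,472 / 32,000 ≈ 4294967.3 s → 4,294,967 seconds.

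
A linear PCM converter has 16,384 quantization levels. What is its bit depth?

log2(16,384) = 14.

14 bits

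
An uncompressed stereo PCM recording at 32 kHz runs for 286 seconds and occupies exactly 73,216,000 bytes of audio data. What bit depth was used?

32 bits

Bytes per sample = 73,216,000 / (32,000 × 286 × 2) = 73,216,000 / 18,304,000 = 4.
Bit depth = 4 × 8 = 32 bits.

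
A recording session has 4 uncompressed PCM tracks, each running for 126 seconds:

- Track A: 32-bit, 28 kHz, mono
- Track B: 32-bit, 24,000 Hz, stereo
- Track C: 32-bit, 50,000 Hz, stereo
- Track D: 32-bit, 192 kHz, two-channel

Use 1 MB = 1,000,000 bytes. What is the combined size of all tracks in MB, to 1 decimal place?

282.2 MB

Track A: 28,000 × 126 × 4 × 1 = 14,112,000 bytes.
Track B: 24,000 × 126 × 4 × 2 = 24,192,000 bytes.
Track C: 50,000 × 126 × 4 × 2 = 50,400,000 bytes.
Track D: 192,000 × 126 × 4 × 2 = 193,536,000 bytes.
Total = 282,240,000 bytes = 282.2 MB.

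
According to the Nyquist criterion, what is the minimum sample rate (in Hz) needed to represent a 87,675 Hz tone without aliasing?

Minimum sample rate = 2 × 87,675 Hz = 175,350 Hz.

175,350 Hz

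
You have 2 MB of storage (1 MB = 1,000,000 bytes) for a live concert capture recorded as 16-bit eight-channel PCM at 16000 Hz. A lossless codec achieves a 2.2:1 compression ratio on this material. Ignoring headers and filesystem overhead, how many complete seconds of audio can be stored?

17 seconds

Uncompressed byte rate = 16,000 × 2 × 8 = 256,000 bytes/s.
After 2.2:1 compression, effective rate ≈ 116363.64 bytes/s.
Capacity = 2 × 1,000,000 = 2,000,000 bytes.
2,000,000 / effective rate ≈ 17.19 s → 17 seconds.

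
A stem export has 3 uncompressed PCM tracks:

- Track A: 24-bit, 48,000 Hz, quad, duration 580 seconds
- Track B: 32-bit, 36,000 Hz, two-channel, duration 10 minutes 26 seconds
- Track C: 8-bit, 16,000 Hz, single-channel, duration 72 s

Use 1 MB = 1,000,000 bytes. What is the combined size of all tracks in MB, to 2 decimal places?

515.52 MB

Track A: 48,000 × 580 × 3 × 4 = 334,080,000 bytes.
Track B: 10 minutes 26 seconds = 626 s; 36,000 × 626 × 4 × 2 = 180,288,000 bytes.
Track C: 16,000 × 72 × 1 × 1 = 1,152,000 bytes.
Total = 515,520,000 bytes = 515.52 MB.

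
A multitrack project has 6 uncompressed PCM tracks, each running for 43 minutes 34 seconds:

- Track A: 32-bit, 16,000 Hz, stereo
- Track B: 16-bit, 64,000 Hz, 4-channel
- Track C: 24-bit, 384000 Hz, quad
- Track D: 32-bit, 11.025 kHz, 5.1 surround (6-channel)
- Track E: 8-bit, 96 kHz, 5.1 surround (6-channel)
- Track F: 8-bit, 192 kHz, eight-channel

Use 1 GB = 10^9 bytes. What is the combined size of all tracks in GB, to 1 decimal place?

43 minutes 34 seconds = 2,614 s.
Track A: 16,000 × 2,614 × 4 × 2 = 334,592,000 bytes.
Track B: 64,000 × 2,614 × 2 × 4 = 1,338,368,000 bytes.
Track C: 384,000 × 2,614 × 3 × 4 = 12,045,312,000 bytes.
Track D: 11,025 × 2,614 × 4 × 6 = 691,664,400 bytes.
Track E: 96,000 × 2,614 × 1 × 6 = 1,505,664,000 bytes.
Track F: 192,000 × 2,614 × 1 × 8 = 4,015,104,000 bytes.
Total = 19,930,704,400 bytes = 19.9 GB.

19.9 GB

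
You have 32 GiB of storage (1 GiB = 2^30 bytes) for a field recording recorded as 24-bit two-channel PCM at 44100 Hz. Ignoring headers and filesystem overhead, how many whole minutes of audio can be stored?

Uncompressed byte rate = 44,100 × 3 × 2 = 264,600 bytes/s.
Capacity = 32 × 1,073,741,824 = 34,359,738,368 bytes.
34,359,738,368 / 264,600 ≈ 129855.4 s → 2,164 minutes.

2,164 minutes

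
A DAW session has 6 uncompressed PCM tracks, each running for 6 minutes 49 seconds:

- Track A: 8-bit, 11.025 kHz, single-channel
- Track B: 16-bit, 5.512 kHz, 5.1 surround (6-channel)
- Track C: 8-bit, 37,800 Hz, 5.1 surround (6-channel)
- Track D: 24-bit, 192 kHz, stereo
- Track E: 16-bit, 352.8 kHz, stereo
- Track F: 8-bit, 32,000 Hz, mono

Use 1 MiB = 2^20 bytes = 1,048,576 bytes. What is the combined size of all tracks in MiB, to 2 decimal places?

1130.83 MiB

6 minutes 49 seconds = 409 s.
Track A: 11,025 × 409 × 1 × 1 = 4,509,225 bytes.
Track B: 5,512 × 409 × 2 × 6 = 27,052,896 bytes.
Track C: 37,800 × 409 × 1 × 6 = 92,761,200 bytes.
Track D: 192,000 × 409 × 3 × 2 = 471,168,000 bytes.
Track E: 352,800 × 409 × 2 × 2 = 577,180,800 bytes.
Track F: 32,000 × 409 × 1 × 1 = 13,088,000 bytes.
Total = 1,185,760,121 bytes = 1130.83 MiB.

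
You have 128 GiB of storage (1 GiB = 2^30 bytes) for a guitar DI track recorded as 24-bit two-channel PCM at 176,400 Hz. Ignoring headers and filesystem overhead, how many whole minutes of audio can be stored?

2,164 minutes

Uncompressed byte rate = 176,400 × 3 × 2 = 1,058,400 bytes/s.
Capacity = 128 × 1,073,741,824 = 137,438,953,472 bytes.
137,438,953,472 / 1,058,400 ≈ 129855.4 s → 2,164 minutes.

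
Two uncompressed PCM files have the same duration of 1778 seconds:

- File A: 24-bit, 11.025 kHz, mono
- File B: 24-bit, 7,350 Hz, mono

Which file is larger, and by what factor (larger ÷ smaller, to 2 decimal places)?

File A, by a factor of 1.50

File A: 11,025 × 3 × 1 = 33,075 bytes/s.
File B: 7,350 × 3 × 1 = 22,050 bytes/s.
File A is larger; ratio = 58,807,350 / 39,204,900 = 1.50.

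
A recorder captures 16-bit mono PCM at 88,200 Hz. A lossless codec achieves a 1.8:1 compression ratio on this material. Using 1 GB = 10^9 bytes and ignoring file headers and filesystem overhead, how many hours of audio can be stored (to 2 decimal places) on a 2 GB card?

Uncompressed byte rate = 88,200 × 2 × 1 = 176,400 bytes/s.
After 1.8:1 compression, effective rate ≈ 98000 bytes/s.
Capacity = 2 × 1,000,000,000 = 2,000,000,000 bytes.
2,000,000,000 / effective rate ≈ 20408.16 s → 5.67 hours.

5.67 hours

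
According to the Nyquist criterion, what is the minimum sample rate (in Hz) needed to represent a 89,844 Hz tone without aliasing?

Minimum sample rate = 2 × 89,844 Hz = 179,688 Hz.

179,688 Hz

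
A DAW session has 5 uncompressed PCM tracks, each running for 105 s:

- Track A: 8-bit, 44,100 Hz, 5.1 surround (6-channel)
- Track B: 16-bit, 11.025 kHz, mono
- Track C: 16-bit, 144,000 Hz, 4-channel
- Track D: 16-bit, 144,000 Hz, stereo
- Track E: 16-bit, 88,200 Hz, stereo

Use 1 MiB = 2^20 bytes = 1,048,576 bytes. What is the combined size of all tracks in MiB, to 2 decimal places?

237.07 MiB

Track A: 44,100 × 105 × 1 × 6 = 27,783,000 bytes.
Track B: 11,025 × 105 × 2 × 1 = 2,315,250 bytes.
Track C: 144,000 × 105 × 2 × 4 = 120,960,000 bytes.
Track D: 144,000 × 105 × 2 × 2 = 60,480,000 bytes.
Track E: 88,200 × 105 × 2 × 2 = 37,044,000 bytes.
Total = 248,582,250 bytes = 237.07 MiB.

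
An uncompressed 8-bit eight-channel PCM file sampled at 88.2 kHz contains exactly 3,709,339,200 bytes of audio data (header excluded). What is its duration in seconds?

Byte rate = 88,200 × 1 × 8 = 705,600 bytes/s.
Duration = 3,709,339,200 / 705,600 = 5,257 s.

5,257 seconds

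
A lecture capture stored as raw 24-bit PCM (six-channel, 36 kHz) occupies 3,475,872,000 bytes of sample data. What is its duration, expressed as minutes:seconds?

89:24

Byte rate = 36,000 × 3 × 6 = 648,000 bytes/s.
Duration = 3,475,872,000 / 648,000 = 5,364 s.
5,364 s = 89:24.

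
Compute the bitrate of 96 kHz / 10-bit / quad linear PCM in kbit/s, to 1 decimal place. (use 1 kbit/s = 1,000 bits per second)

Bit rate = 96,000 × 10 × 4 = 3,840,000 bits/s.
= 3840.0 kbit/s.

3840.0 kbit/s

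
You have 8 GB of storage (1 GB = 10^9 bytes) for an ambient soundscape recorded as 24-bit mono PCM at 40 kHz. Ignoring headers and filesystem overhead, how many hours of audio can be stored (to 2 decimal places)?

Uncompressed byte rate = 40,000 × 3 × 1 = 120,000 bytes/s.
Capacity = 8 × 1,000,000,000 = 8,000,000,000 bytes.
8,000,000,000 / 120,000 ≈ 66666.67 s → 18.52 hours.

18.52 hours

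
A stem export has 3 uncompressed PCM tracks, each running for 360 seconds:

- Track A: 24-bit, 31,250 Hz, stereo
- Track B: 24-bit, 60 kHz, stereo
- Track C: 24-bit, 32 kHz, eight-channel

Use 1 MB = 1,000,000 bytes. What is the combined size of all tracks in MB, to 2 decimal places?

Track A: 31,250 × 360 × 3 × 2 = 67,500,000 bytes.
Track B: 60,000 × 360 × 3 × 2 = 129,600,000 bytes.
Track C: 32,000 × 360 × 3 × 8 = 276,480,000 bytes.
Total = 473,580,000 bytes = 473.58 MB.

473.58 MB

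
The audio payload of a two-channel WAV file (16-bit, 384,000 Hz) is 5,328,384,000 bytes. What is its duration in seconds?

Byte rate = 384,000 × 2 × 2 = 1,536,000 bytes/s.
Duration = 5,328,384,000 / 1,536,000 = 3,469 s.

3,469 seconds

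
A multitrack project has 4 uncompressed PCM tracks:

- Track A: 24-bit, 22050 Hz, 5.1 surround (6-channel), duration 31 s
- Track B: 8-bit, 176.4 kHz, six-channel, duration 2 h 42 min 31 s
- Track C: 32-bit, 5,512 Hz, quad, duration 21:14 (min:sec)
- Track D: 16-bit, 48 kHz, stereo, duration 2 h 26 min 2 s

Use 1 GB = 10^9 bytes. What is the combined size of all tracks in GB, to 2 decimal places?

Track A: 22,050 × 31 × 3 × 6 = 12,303,900 bytes.
Track B: 2 h 42 min 31 s = 9,751 s; 176,400 × 9,751 × 1 × 6 = 10,320,458,400 bytes.
Track C: 21:14 (min:sec) = 1,274 s; 5,512 × 1,274 × 4 × 4 = 112,356,608 bytes.
Track D: 2 h 26 min 2 s = 8,762 s; 48,000 × 8,762 × 2 × 2 = 1,682,304,000 bytes.
Total = 12,127,422,908 bytes = 12.13 GB.

12.13 GB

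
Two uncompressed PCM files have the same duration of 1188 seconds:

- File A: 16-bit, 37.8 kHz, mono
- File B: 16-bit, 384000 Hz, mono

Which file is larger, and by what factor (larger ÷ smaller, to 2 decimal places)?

File B, by a factor of 10.16

File A: 37,800 × 2 × 1 = 75,600 bytes/s.
File B: 384,000 × 2 × 1 = 768,000 bytes/s.
File B is larger; ratio = 912,384,000 / 89,812,800 = 10.16.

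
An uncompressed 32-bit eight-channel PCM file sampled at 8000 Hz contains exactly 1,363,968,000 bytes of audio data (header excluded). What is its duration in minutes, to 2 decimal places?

88.80 minutes

Byte rate = 8,000 × 4 × 8 = 256,000 bytes/s.
Duration = 1,363,968,000 / 256,000 = 5,328 s.
5,328 s / 60 = 88.80 minutes.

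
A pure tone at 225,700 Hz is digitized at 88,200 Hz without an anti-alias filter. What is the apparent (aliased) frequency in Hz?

Nyquist = 88,200/2 = 44,100 Hz; 225,700 Hz exceeds it.
Alias = |225,700 − 3×88,200| = |225,700 − 264,600| = 38,900 Hz.

38,900 Hz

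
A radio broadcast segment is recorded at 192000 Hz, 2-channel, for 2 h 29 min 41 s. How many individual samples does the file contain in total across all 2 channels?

2 h 29 min 41 s = 8,981 s.
192,000 × 8,981 s × 2 ch = 3,448,704,000 samples.

3,448,704,000 samples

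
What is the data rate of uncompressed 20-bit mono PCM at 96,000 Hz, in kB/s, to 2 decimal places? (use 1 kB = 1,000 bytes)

Bit rate = 96,000 × 20 × 1 = 1,920,000 bits/s.
1,920,000 / 8 = 240,000 B/s = 240.00 kB/s.

240.00 kB/s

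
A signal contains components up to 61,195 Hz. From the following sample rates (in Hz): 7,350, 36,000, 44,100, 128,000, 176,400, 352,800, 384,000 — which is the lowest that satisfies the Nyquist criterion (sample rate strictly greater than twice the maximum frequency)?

Need sample rate > 2 × 61,195 = 122,390 Hz.
Lowest listed rate above 122,390 Hz is 128,000 Hz.

128,000 Hz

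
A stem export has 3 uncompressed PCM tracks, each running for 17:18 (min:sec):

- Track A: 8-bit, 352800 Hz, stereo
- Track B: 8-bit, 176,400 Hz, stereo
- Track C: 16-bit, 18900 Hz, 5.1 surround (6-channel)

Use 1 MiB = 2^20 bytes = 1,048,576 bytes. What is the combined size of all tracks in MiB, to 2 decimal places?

17:18 (min:sec) = 1,038 s.
Track A: 352,800 × 1,038 × 1 × 2 = 732,412,800 bytes.
Track B: 176,400 × 1,038 × 1 × 2 = 366,206,400 bytes.
Track C: 18,900 × 1,038 × 2 × 6 = 235,418,400 bytes.
Total = 1,334,037,600 bytes = 1272.24 MiB.

1272.24 MiB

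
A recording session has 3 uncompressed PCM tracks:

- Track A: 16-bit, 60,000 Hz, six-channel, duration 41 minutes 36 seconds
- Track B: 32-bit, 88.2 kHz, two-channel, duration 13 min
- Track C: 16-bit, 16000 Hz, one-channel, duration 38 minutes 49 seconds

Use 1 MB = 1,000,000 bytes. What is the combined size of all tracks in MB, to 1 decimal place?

2422.0 MB

Track A: 41 minutes 36 seconds = 2,496 s; 60,000 × 2,496 × 2 × 6 = 1,797,120,000 bytes.
Track B: 13 min = 780 s; 88,200 × 780 × 4 × 2 = 550,368,000 bytes.
Track C: 38 minutes 49 seconds = 2,329 s; 16,000 × 2,329 × 2 × 1 = 74,528,000 bytes.
Total = 2,422,016,000 bytes = 2422.0 MB.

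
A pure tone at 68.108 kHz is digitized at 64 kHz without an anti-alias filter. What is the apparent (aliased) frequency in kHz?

4.108 kHz

Nyquist = 64,000/2 = 32,000 Hz; 68,108 Hz exceeds it.
Alias = |68,108 − 1×64,000| = |68,108 − 64,000| = 4,108 Hz = 4.108 kHz.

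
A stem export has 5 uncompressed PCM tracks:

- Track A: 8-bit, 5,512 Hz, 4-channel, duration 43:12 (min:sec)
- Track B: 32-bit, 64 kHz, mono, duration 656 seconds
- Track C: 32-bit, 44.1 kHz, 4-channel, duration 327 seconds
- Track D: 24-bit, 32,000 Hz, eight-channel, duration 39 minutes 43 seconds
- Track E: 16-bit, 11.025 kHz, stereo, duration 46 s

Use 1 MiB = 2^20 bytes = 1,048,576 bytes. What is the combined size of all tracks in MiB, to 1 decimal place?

Track A: 43:12 (min:sec) = 2,592 s; 5,512 × 2,592 × 1 × 4 = 57,148,416 bytes.
Track B: 64,000 × 656 × 4 × 1 = 167,936,000 bytes.
Track C: 44,100 × 327 × 4 × 4 = 230,731,200 bytes.
Track D: 39 minutes 43 seconds = 2,383 s; 32,000 × 2,383 × 3 × 8 = 1,830,144,000 bytes.
Track E: 11,025 × 46 × 2 × 2 = 2,028,600 bytes.
Total = 2,287,988,216 bytes = 2182.0 MiB.

2182.0 MiB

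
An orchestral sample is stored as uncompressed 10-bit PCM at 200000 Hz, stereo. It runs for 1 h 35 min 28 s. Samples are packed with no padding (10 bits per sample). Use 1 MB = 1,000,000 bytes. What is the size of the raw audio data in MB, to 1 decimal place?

Duration = 1 h 35 min 28 s = 5,728 s.
Bits = 200,000 × 5,728 × 10 × 2 = 22,912,000,000 bits = 2,864,000,000 bytes.
2,864,000,000 / 1,000,000 = 2864.0 MB.

2864.0 MB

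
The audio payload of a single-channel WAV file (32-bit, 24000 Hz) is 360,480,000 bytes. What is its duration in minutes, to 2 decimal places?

62.58 minutes

Byte rate = 24,000 × 4 × 1 = 96,000 bytes/s.
Duration = 360,480,000 / 96,000 = 3,755 s.
3,755 s / 60 = 62.58 minutes.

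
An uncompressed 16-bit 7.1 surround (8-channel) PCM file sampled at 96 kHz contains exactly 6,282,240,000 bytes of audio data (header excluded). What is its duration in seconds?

4,090 seconds

Byte rate = 96,000 × 2 × 8 = 1,536,000 bytes/s.
Duration = 6,282,240,000 / 1,536,000 = 4,090 s.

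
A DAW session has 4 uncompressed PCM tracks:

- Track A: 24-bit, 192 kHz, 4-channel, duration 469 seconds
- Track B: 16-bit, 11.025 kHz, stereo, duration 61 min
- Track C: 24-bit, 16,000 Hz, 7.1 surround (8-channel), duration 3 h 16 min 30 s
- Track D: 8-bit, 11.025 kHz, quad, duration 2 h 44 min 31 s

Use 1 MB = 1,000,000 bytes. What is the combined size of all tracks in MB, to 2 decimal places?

6204.65 MB

Track A: 192,000 × 469 × 3 × 4 = 1,080,576,000 bytes.
Track B: 61 min = 3,660 s; 11,025 × 3,660 × 2 × 2 = 161,406,000 bytes.
Track C: 3 h 16 min 30 s = 11,790 s; 16,000 × 11,790 × 3 × 8 = 4,527,360,000 bytes.
Track D: 2 h 44 min 31 s = 9,871 s; 11,025 × 9,871 × 1 × 4 = 435,311,100 bytes.
Total = 6,204,653,100 bytes = 6204.65 MB.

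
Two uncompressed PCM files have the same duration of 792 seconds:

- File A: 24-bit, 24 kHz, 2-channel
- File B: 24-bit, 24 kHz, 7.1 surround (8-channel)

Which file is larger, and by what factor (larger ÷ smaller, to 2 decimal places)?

File A: 24,000 × 3 × 2 = 144,000 bytes/s.
File B: 24,000 × 3 × 8 = 576,000 bytes/s.
File B is larger; ratio = 456,192,000 / 114,048,000 = 4.00.

File B, by a factor of 4.00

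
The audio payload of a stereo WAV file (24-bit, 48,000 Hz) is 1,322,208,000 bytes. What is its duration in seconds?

Byte rate = 48,000 × 3 × 2 = 288,000 bytes/s.
Duration = 1,322,208,000 / 288,000 = 4,591 s.

4,591 seconds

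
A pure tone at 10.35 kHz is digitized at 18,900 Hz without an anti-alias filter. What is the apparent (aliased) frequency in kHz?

8.55 kHz

Nyquist = 18,900/2 = 9,450 Hz; 10,350 Hz exceeds it.
Alias = |10,350 − 1×18,900| = |10,350 − 18,900| = 8,550 Hz = 8.55 kHz.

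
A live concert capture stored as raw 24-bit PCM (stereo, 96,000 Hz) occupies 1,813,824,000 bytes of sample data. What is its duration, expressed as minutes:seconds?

52:29

Byte rate = 96,000 × 3 × 2 = 576,000 bytes/s.
Duration = 1,813,824,000 / 576,000 = 3,149 s.
3,149 s = 52:29.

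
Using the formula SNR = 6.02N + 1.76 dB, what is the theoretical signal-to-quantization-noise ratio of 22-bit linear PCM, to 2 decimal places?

6.02 × 22 + 1.76 = 134.20 dB.

134.20 dB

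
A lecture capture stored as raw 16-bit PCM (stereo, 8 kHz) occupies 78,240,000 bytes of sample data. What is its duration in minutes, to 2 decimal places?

Byte rate = 8,000 × 2 × 2 = 32,000 bytes/s.
Duration = 78,240,000 / 32,000 = 2,445 s.
2,445 s / 60 = 40.75 minutes.

40.75 minutes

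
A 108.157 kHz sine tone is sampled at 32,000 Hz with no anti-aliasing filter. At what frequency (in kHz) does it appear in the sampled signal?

Nyquist = 32,000/2 = 16,000 Hz; 108,157 Hz exceeds it.
Alias = |108,157 − 3×32,000| = |108,157 − 96,000| = 12,157 Hz = 12.157 kHz.

12.157 kHz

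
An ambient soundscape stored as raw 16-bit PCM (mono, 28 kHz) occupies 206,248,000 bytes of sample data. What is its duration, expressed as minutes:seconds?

61:23

Byte rate = 28,000 × 2 × 1 = 56,000 bytes/s.
Duration = 206,248,000 / 56,000 = 3,683 s.
3,683 s = 61:23.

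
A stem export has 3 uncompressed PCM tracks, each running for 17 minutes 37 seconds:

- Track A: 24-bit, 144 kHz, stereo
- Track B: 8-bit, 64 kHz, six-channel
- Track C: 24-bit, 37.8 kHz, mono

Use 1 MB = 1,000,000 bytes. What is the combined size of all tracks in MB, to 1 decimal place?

17 minutes 37 seconds = 1,057 s.
Track A: 144,000 × 1,057 × 3 × 2 = 913,248,000 bytes.
Track B: 64,000 × 1,057 × 1 × 6 = 405,888,000 bytes.
Track C: 37,800 × 1,057 × 3 × 1 = 119,863,800 bytes.
Total = 1,438,999,800 bytes = 1439.0 MB.

1439.0 MB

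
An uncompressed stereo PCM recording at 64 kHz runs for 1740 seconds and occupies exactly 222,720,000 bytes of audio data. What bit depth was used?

Bytes per sample = 222,720,000 / (64,000 × 1,740 × 2) = 222,720,000 / 222,720,000 = 1.
Bit depth = 1 × 8 = 8 bits.

8 bits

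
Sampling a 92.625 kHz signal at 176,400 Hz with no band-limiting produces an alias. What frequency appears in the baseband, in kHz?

Nyquist = 176,400/2 = 88,200 Hz; 92,625 Hz exceeds it.
Alias = |92,625 − 1×176,400| = |92,625 − 176,400| = 83,775 Hz = 83.775 kHz.

83.775 kHz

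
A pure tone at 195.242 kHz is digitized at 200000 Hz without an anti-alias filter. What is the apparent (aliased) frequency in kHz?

Nyquist = 200,000/2 = 100,000 Hz; 195,242 Hz exceeds it.
Alias = |195,242 − 1×200,000| = |195,242 − 200,000| = 4,758 Hz = 4.758 kHz.

4.758 kHz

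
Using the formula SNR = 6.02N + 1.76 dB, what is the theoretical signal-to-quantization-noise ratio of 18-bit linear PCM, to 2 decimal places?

110.12 dB

6.02 × 18 + 1.76 = 110.12 dB.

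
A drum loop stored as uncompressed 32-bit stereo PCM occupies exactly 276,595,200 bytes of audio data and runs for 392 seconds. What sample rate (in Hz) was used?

88,200 Hz

Bytes = sample_rate × seconds × bytes_per_sample × channels.
sample_rate = 276,595,200 / (392 × 4 × 2) = 276,595,200 / 3,136 = 88,200 Hz.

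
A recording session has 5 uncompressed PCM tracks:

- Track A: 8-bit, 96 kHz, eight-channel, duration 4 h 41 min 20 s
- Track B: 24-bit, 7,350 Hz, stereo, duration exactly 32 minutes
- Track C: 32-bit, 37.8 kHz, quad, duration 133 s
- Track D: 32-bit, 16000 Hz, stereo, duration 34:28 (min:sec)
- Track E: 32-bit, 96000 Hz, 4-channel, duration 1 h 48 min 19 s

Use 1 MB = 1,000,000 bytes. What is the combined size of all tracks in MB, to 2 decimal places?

23376.12 MB

Track A: 4 h 41 min 20 s = 16,880 s; 96,000 × 16,880 × 1 × 8 = 12,963,840,000 bytes.
Track B: exactly 32 minutes = 1,920 s; 7,350 × 1,920 × 3 × 2 = 84,672,000 bytes.
Track C: 37,800 × 133 × 4 × 4 = 80,438,400 bytes.
Track D: 34:28 (min:sec) = 2,068 s; 16,000 × 2,068 × 4 × 2 = 264,704,000 bytes.
Track E: 1 h 48 min 19 s = 6,499 s; 96,000 × 6,499 × 4 × 4 = 9,982,464,000 bytes.
Total = 23,376,118,400 bytes = 23376.12 MB.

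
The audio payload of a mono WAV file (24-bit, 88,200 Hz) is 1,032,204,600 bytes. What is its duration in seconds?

3,901 seconds

Byte rate = 88,200 × 3 × 1 = 264,600 bytes/s.
Duration = 1,032,204,600 / 264,600 = 3,901 s.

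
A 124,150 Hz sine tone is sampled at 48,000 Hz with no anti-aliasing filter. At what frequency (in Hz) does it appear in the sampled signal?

19,850 Hz

Nyquist = 48,000/2 = 24,000 Hz; 124,150 Hz exceeds it.
Alias = |124,150 − 3×48,000| = |124,150 − 144,000| = 19,850 Hz.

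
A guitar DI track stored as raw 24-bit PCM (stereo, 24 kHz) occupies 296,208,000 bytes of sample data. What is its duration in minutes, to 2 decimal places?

34.28 minutes

Byte rate = 24,000 × 3 × 2 = 144,000 bytes/s.
Duration = 296,208,000 / 144,000 = 2,057 s.
2,057 s / 60 = 34.28 minutes.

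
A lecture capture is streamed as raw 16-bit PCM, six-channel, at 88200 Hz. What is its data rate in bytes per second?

1,058,400 bytes/s

Bit rate = 88,200 × 16 × 6 = 8,467,200 bits/s.
8,467,200 / 8 = 1,058,400 bytes/s.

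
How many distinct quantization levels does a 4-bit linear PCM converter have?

16 levels

2^4 = 16.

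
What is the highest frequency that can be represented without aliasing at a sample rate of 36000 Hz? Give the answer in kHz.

18 kHz

Nyquist frequency = sample rate / 2 = 36,000 / 2 = 18 kHz.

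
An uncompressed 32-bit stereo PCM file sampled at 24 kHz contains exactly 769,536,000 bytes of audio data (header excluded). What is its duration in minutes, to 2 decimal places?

Byte rate = 24,000 × 4 × 2 = 192,000 bytes/s.
Duration = 769,536,000 / 192,000 = 4,008 s.
4,008 s / 60 = 66.80 minutes.

66.80 minutes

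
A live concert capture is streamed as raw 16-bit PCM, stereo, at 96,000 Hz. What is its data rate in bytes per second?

Bit rate = 96,000 × 16 × 2 = 3,072,000 bits/s.
3,072,000 / 8 = 384,000 bytes/s.

384,000 bytes/s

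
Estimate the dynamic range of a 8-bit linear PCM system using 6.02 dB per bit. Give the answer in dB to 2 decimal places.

48.16 dB

8 × 6.02 = 48.16 dB.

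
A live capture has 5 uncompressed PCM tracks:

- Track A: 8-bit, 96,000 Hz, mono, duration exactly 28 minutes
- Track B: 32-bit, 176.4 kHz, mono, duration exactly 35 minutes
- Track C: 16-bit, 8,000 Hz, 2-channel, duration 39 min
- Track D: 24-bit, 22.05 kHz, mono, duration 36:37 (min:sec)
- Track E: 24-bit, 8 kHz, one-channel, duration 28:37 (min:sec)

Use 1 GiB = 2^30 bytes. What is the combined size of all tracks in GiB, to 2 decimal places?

1.77 GiB

Track A: exactly 28 minutes = 1,680 s; 96,000 × 1,680 × 1 × 1 = 161,280,000 bytes.
Track B: exactly 35 minutes = 2,100 s; 176,400 × 2,100 × 4 × 1 = 1,481,760,000 bytes.
Track C: 39 min = 2,340 s; 8,000 × 2,340 × 2 × 2 = 74,880,000 bytes.
Track D: 36:37 (min:sec) = 2,197 s; 22,050 × 2,197 × 3 × 1 = 145,331,550 bytes.
Track E: 28:37 (min:sec) = 1,717 s; 8,000 × 1,717 × 3 × 1 = 41,208,000 bytes.
Total = 1,904,459,550 bytes = 1.77 GiB.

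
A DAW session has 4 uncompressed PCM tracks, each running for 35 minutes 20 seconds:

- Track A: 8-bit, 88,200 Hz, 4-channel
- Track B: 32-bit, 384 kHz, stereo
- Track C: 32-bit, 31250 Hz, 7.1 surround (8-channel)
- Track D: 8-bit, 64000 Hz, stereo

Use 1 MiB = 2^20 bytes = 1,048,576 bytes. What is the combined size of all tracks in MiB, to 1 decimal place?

35 minutes 20 seconds = 2,120 s.
Track A: 88,200 × 2,120 × 1 × 4 = 747,936,000 bytes.
Track B: 384,000 × 2,120 × 4 × 2 = 6,512,640,000 bytes.
Track C: 31,250 × 2,120 × 4 × 8 = 2,120,000,000 bytes.
Track D: 64,000 × 2,120 × 1 × 2 = 271,360,000 bytes.
Total = 9,651,936,000 bytes = 9204.8 MiB.

9204.8 MiB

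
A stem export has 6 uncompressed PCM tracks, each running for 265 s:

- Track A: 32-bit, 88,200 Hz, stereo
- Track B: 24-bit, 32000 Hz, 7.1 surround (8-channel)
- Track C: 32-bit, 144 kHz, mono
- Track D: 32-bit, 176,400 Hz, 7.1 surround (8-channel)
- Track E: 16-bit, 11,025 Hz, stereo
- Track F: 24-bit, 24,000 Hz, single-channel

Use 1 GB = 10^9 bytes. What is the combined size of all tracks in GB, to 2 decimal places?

2.07 GB

Track A: 88,200 × 265 × 4 × 2 = 186,984,000 bytes.
Track B: 32,000 × 265 × 3 × 8 = 203,520,000 bytes.
Track C: 144,000 × 265 × 4 × 1 = 152,640,000 bytes.
Track D: 176,400 × 265 × 4 × 8 = 1,495,872,000 bytes.
Track E: 11,025 × 265 × 2 × 2 = 11,686,500 bytes.
Track F: 24,000 × 265 × 3 × 1 = 19,080,000 bytes.
Total = 2,069,782,500 bytes = 2.07 GB.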